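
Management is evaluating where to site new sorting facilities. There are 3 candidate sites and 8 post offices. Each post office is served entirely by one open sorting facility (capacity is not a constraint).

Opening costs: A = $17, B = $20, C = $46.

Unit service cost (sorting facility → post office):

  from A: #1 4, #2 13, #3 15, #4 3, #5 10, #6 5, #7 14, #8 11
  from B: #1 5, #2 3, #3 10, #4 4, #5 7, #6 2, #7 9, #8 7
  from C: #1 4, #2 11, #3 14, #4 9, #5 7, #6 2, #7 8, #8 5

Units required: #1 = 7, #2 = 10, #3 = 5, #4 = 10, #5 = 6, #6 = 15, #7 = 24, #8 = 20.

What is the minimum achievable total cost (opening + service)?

For any fixed open set, each post office goes to its cheapest open site; total = fixed + service.
{B, C}: #1→C 4·7=28, #2→B 3·10=30, #3→B 10·5=50, #4→B 4·10=40, #5→B 7·6=42, #6→B 2·15=30, #7→C 8·24=192, #8→C 5·20=100. Service 512; fixed 66; total 578.
{A, B, C}: service 502 + fixed 83 = 585
{A, B}: #1→A 4·7=28, #2→B 3·10=30, #3→B 10·5=50, #4→A 3·10=30, #5→B 7·6=42, #6→B 2·15=30, #7→B 9·24=216, #8→B 7·20=140. Service 566; fixed 37; total 603.
{A}: #1→A 4·7=28, #2→A 13·10=130, #3→A 15·5=75, #4→A 3·10=30, #5→A 10·6=60, #6→A 5·15=75, #7→A 14·24=336, #8→A 11·20=220. Service 954; fixed 17; total 971.
(All 7 nonempty subsets were checked; B and C is lowest.)

Minimum total cost: 578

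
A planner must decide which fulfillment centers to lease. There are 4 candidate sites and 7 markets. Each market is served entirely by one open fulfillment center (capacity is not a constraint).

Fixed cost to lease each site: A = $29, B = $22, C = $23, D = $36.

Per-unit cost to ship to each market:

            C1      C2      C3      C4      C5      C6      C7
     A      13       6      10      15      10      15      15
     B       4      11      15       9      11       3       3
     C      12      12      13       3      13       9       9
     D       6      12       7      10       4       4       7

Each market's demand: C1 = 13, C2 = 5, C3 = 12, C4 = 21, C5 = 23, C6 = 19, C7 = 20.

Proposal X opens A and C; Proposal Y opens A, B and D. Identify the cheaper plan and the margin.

Proposal X: {A, C}: C1→C 12·13=156, C2→A 6·5=30, C3→A 10·12=120, C4→C 3·21=63, C5→A 10·23=230, C6→C 9·19=171, C7→C 9·20=180. Service 950; fixed 52; total 1002.
Proposal Y: {A, B, D}: C1→B 4·13=52, C2→A 6·5=30, C3→D 7·12=84, C4→B 9·21=189, C5→D 4·23=92, C6→B 3·19=57, C7→B 3·20=60. Service 564; fixed 87; total 651.
Difference: |1002 − 651| = 351.

Proposal Y is cheaper by 351.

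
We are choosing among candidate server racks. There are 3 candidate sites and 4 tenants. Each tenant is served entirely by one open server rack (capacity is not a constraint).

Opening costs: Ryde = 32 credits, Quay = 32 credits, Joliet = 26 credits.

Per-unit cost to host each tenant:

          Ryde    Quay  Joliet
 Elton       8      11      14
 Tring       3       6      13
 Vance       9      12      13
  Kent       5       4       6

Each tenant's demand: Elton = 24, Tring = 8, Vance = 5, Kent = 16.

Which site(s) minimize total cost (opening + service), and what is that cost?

For any fixed open set, each tenant goes to its cheapest open site; total = fixed + service.
{Ryde}: Elton→Ryde 8·24=192, Tring→Ryde 3·8=24, Vance→Ryde 9·5=45, Kent→Ryde 5·16=80. Service 341; fixed 32; total 373.
{Ryde, Quay}: service 325 + fixed 64 = 389
{Ryde, Joliet}: service 341 + fixed 58 = 399
{Ryde, Quay, Joliet}: service 325 + fixed 90 = 415
No other subset beats 373.

Open Ryde only; minimum total cost 373.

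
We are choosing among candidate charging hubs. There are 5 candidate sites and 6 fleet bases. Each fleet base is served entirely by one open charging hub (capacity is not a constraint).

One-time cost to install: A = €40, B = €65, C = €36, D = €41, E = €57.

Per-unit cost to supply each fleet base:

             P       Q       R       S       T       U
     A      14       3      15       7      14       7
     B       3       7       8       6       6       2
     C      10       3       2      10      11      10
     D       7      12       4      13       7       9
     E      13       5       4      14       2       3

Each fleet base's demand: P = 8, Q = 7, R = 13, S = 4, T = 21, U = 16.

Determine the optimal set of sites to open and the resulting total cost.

Open B, C and E; minimum total cost 327.

For any fixed open set, each fleet base goes to its cheapest open site; total = fixed + service.
{B, C, E}: P→B 3·8=24, Q→C 3·7=21, R→C 2·13=26, S→B 6·4=24, T→E 2·21=42, U→B 2·16=32. Service 169; fixed 158; total 327.
{B, E}: P→B 3·8=24, Q→E 5·7=35, R→E 4·13=52, S→B 6·4=24, T→E 2·21=42, U→B 2·16=32. Service 209; fixed 122; total 331.
{C, E}: service 257 + fixed 93 = 350
{A, B, C, D, E}: P→B 3·8=24, Q→A 3·7=21, R→C 2·13=26, S→B 6·4=24, T→E 2·21=42, U→B 2·16=32. Service 169; fixed 239; total 408.
No other subset beats 327.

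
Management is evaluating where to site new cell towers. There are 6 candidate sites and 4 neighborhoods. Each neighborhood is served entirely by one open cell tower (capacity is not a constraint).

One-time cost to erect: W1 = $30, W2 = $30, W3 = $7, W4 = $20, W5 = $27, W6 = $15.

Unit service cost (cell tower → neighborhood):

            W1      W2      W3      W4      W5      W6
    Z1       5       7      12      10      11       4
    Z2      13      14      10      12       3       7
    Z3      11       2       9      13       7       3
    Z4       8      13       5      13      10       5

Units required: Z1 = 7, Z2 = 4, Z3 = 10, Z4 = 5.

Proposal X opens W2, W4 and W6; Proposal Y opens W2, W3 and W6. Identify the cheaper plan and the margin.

Proposal Y is cheaper by 13.

Proposal X: {W2, W4, W6}: Z1→W6 4·7=28, Z2→W6 7·4=28, Z3→W2 2·10=20, Z4→W6 5·5=25. Service 101; fixed 65; total 166.
Proposal Y: {W2, W3, W6}: Z1→W6 4·7=28, Z2→W6 7·4=28, Z3→W2 2·10=20, Z4→W3 5·5=25. Service 101; fixed 52; total 153.
Difference: |166 − 153| = 13.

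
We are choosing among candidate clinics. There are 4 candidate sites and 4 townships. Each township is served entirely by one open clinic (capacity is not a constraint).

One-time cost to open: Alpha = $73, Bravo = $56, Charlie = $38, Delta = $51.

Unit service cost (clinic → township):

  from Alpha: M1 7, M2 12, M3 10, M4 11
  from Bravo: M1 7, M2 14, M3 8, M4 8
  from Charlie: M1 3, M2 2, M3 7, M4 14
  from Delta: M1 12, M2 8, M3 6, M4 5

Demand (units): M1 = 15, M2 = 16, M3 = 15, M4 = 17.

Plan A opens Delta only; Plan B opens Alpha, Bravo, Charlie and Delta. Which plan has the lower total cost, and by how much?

Plan A: {Delta}: M1→Delta 12·15=180, M2→Delta 8·16=128, M3→Delta 6·15=90, M4→Delta 5·17=85. Service 483; fixed 51; total 534.
Plan B: {Alpha, Bravo, Charlie, Delta}: M1→Charlie 3·15=45, M2→Charlie 2·16=32, M3→Delta 6·15=90, M4→Delta 5·17=85. Service 252; fixed 218; total 470.
Difference: |534 − 470| = 64.

Plan B is cheaper by 64.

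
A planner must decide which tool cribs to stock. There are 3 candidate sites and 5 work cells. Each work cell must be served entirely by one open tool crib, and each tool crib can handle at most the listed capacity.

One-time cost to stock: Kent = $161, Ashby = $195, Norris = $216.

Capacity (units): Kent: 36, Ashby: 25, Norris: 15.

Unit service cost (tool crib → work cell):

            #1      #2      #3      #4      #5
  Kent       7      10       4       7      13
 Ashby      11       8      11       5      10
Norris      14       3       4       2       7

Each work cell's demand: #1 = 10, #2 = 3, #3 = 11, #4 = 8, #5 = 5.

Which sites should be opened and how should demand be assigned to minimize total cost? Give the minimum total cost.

Open {Kent, Norris}: #1→Kent 7·10=70, #2→Kent 10·3=30, #3→Kent 4·11=44, #4→Norris 2·8=16, #5→Norris 7·5=35.
Loads: Kent carries 24/36, Norris carries 13/15. Service 195; fixed 377; total 572.
Next best feasible plan costs 581.

Minimum total cost: 572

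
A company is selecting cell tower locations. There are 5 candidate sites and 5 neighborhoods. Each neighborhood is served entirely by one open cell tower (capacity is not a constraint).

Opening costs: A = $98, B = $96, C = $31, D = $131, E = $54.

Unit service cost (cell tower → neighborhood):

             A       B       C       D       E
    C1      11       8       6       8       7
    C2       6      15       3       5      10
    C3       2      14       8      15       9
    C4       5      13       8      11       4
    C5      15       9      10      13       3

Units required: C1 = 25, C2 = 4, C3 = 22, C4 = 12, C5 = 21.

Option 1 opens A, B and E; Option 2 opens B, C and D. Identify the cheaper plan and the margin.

Option 1 is cheaper by 279.

Option 1: {A, B, E}: C1→E 7·25=175, C2→A 6·4=24, C3→A 2·22=44, C4→E 4·12=48, C5→E 3·21=63. Service 354; fixed 248; total 602.
Option 2: {B, C, D}: C1→C 6·25=150, C2→C 3·4=12, C3→C 8·22=176, C4→C 8·12=96, C5→B 9·21=189. Service 623; fixed 258; total 881.
Difference: |602 − 881| = 279.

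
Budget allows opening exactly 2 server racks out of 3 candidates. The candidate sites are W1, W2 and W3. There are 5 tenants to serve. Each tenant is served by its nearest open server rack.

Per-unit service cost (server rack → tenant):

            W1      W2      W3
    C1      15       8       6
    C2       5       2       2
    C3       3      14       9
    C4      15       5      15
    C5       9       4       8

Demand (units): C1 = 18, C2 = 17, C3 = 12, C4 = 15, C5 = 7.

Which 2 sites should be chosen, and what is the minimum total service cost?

Choose W1 and W2; total service cost 317.

With exactly 2 open, each tenant uses its cheapest among the chosen.
{W1, W2}: C1→W2 8·18=144, C2→W2 2·17=34, C3→W1 3·12=36, C4→W2 5·15=75, C5→W2 4·7=28. Service cost 317.
{W2, W3}: service cost 353
{W1, W3}: service cost 459
Among all 3 size-2 choices, {W1, W2} is lowest.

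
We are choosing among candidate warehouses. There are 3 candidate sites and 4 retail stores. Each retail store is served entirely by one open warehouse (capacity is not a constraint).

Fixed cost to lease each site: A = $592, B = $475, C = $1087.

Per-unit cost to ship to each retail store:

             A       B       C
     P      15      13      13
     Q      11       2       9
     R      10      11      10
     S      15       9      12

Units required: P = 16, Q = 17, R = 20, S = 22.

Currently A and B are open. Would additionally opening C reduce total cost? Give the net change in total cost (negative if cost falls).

Current service cost with {A, B}: 640.
Adding C: each retail store re-picks its cheapest; new service cost 640, saving 0.
Extra fixed cost: 1087. Net change = 1087 − 0 = 1087.
(Totals: 1707 → 2794.)

No — net change +1087 (cost rises by 1087).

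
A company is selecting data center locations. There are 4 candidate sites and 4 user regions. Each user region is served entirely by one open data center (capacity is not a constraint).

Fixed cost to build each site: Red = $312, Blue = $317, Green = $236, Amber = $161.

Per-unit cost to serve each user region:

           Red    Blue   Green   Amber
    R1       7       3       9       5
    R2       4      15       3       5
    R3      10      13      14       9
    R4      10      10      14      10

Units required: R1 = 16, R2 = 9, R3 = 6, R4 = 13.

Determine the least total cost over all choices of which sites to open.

Minimum total cost: 470

For any fixed open set, each user region goes to its cheapest open site; total = fixed + service.
{Amber}: R1→Amber 5·16=80, R2→Amber 5·9=45, R3→Amber 9·6=54, R4→Amber 10·13=130. Service 309; fixed 161; total 470.
{Red}: R1→Red 7·16=112, R2→Red 4·9=36, R3→Red 10·6=60, R4→Red 10·13=130. Service 338; fixed 312; total 650.
{Green}: R1→Green 9·16=144, R2→Green 3·9=27, R3→Green 14·6=84, R4→Green 14·13=182. Service 437; fixed 236; total 673.
{Red, Blue, Green, Amber}: service 259 + fixed 1026 = 1285
No other subset beats 470.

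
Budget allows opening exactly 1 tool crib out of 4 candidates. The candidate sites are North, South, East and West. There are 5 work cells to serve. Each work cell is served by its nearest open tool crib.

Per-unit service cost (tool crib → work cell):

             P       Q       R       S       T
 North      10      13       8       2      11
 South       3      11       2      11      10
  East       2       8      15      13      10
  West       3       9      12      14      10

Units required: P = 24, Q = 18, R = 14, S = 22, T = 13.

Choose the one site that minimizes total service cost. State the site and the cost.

Choose South only; total service cost 670.

With exactly 1 open, each work cell uses its cheapest among the chosen.
{South}: P→South 3·24=72, Q→South 11·18=198, R→South 2·14=28, S→South 11·22=242, T→South 10·13=130. Service cost 670.
{North}: service cost 773
{East}: service cost 818
Among all 4 size-1 choices, {South} is lowest.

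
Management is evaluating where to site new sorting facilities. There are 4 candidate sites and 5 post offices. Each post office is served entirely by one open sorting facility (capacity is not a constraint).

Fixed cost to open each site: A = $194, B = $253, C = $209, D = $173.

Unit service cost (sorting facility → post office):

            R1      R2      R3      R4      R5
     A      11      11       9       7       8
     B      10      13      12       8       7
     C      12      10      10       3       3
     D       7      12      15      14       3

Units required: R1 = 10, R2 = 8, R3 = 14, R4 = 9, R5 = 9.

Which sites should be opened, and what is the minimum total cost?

For any fixed open set, each post office goes to its cheapest open site; total = fixed + service.
{C}: R1→C 12·10=120, R2→C 10·8=80, R3→C 10·14=140, R4→C 3·9=27, R5→C 3·9=27. Service 394; fixed 209; total 603.
{A}: service 459 + fixed 194 = 653
{D}: R1→D 7·10=70, R2→D 12·8=96, R3→D 15·14=210, R4→D 14·9=126, R5→D 3·9=27. Service 529; fixed 173; total 702.
{A, B, C, D}: service 330 + fixed 829 = 1159
No other subset beats 603.

Open C only; minimum total cost 603.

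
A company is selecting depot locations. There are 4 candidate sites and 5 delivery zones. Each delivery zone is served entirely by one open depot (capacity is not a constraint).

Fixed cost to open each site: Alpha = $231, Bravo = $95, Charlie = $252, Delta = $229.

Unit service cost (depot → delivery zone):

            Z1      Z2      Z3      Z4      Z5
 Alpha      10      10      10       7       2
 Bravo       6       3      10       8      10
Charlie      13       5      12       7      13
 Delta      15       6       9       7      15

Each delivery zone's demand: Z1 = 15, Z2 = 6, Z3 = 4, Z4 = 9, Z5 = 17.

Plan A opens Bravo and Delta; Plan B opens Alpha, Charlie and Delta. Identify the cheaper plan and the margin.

Plan A: {Bravo, Delta}: Z1→Bravo 6·15=90, Z2→Bravo 3·6=18, Z3→Delta 9·4=36, Z4→Delta 7·9=63, Z5→Bravo 10·17=170. Service 377; fixed 324; total 701.
Plan B: {Alpha, Charlie, Delta}: Z1→Alpha 10·15=150, Z2→Charlie 5·6=30, Z3→Delta 9·4=36, Z4→Alpha 7·9=63, Z5→Alpha 2·17=34. Service 313; fixed 712; total 1025.
Difference: |701 − 1025| = 324.

Plan A is cheaper by 324.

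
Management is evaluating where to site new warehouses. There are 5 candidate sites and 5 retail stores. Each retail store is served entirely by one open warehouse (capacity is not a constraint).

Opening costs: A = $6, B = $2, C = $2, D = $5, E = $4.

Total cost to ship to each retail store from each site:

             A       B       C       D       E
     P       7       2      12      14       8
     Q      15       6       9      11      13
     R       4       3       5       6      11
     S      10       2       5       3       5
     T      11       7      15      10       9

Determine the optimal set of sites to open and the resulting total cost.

Open B only; minimum total cost 22.

For any fixed open set, each retail store goes to its cheapest open site; total = fixed + service.
{B}: P→B 2, Q→B 6, R→B 3, S→B 2, T→B 7. Service 20; fixed 2; total 22.
{B, C}: service 20 + fixed 4 = 24
{B, E}: P→B 2, Q→B 6, R→B 3, S→B 2, T→B 7. Service 20; fixed 6; total 26.
{A, B, C, D, E}: P→B 2, Q→B 6, R→B 3, S→B 2, T→B 7. Service 20; fixed 19; total 39.
No other subset beats 22.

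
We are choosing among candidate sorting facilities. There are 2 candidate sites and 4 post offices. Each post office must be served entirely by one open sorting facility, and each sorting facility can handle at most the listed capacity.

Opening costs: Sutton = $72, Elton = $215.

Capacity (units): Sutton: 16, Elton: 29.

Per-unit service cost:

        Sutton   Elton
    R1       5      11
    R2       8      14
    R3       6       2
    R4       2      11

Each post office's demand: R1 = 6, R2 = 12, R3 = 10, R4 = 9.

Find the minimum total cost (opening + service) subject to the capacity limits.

Open {Sutton, Elton}: R1→Sutton 5·6=30, R2→Elton 14·12=168, R3→Elton 2·10=20, R4→Sutton 2·9=18.
Loads: Sutton carries 15/16, Elton carries 22/29. Service 236; fixed 287; total 523.
Next best feasible plan costs 559.

Minimum total cost: 523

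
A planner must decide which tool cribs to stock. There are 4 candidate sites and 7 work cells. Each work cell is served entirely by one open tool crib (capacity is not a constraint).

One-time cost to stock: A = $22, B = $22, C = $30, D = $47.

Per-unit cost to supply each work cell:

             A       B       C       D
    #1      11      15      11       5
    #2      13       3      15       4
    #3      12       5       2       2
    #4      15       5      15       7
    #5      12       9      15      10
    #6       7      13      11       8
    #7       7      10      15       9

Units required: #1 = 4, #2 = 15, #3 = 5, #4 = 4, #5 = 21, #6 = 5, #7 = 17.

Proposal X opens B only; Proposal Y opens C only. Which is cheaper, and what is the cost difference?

Proposal X is cheaper by 398.

Proposal X: {B}: #1→B 15·4=60, #2→B 3·15=45, #3→B 5·5=25, #4→B 5·4=20, #5→B 9·21=189, #6→B 13·5=65, #7→B 10·17=170. Service 574; fixed 22; total 596.
Proposal Y: {C}: #1→C 11·4=44, #2→C 15·15=225, #3→C 2·5=10, #4→C 15·4=60, #5→C 15·21=315, #6→C 11·5=55, #7→C 15·17=255. Service 964; fixed 30; total 994.
Difference: |596 − 994| = 398.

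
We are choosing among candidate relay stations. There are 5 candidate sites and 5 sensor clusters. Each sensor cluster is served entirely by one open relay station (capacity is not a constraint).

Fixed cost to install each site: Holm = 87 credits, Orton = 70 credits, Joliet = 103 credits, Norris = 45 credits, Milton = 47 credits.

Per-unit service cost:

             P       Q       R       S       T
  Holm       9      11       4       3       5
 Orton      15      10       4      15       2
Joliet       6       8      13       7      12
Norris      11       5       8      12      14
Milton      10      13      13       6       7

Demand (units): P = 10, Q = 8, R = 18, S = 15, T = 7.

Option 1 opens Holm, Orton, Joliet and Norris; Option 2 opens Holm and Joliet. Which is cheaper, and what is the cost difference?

Option 1: {Holm, Orton, Joliet, Norris}: P→Joliet 6·10=60, Q→Norris 5·8=40, R→Holm 4·18=72, S→Holm 3·15=45, T→Orton 2·7=14. Service 231; fixed 305; total 536.
Option 2: {Holm, Joliet}: P→Joliet 6·10=60, Q→Joliet 8·8=64, R→Holm 4·18=72, S→Holm 3·15=45, T→Holm 5·7=35. Service 276; fixed 190; total 466.
Difference: |536 − 466| = 70.

Option 2 is cheaper by 70.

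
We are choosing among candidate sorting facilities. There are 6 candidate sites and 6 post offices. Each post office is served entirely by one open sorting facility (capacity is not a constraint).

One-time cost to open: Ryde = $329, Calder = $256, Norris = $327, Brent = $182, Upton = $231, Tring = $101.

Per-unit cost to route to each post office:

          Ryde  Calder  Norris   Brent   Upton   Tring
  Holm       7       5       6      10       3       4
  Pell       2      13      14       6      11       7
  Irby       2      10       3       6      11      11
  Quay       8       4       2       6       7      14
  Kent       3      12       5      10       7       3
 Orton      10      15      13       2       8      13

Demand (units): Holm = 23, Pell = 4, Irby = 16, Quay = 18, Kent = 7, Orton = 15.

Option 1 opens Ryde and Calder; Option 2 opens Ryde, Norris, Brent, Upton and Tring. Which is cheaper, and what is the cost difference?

Option 1 is cheaper by 383.

Option 1: {Ryde, Calder}: Holm→Calder 5·23=115, Pell→Ryde 2·4=8, Irby→Ryde 2·16=32, Quay→Calder 4·18=72, Kent→Ryde 3·7=21, Orton→Ryde 10·15=150. Service 398; fixed 585; total 983.
Option 2: {Ryde, Norris, Brent, Upton, Tring}: Holm→Upton 3·23=69, Pell→Ryde 2·4=8, Irby→Ryde 2·16=32, Quay→Norris 2·18=36, Kent→Ryde 3·7=21, Orton→Brent 2·15=30. Service 196; fixed 1170; total 1366.
Difference: |983 − 1366| = 383.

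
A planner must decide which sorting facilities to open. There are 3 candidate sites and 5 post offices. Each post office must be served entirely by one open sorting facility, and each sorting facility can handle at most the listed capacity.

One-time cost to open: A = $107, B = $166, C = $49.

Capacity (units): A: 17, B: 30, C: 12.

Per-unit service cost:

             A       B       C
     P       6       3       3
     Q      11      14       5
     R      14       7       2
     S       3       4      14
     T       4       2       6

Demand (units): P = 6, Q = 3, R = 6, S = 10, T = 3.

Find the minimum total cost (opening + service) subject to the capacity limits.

Open {A, C}: P→C 3·6=18, Q→A 11·3=33, R→C 2·6=12, S→A 3·10=30, T→A 4·3=12.
Loads: A carries 16/17, C carries 12/12. Service 105; fixed 156; total 261.
Next best feasible plan costs 267.

Minimum total cost: 261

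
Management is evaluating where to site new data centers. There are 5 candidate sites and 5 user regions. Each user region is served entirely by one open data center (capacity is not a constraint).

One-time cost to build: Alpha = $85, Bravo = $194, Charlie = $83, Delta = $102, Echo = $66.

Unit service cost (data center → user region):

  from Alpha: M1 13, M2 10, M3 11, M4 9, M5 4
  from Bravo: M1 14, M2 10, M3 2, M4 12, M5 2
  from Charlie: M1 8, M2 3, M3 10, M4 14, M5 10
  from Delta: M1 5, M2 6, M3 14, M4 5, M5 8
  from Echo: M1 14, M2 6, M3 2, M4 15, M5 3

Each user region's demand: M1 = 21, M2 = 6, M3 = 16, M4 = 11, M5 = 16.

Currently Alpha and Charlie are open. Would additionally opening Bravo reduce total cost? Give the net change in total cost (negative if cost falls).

No — net change +34 (cost rises by 34).

Current service cost with {Alpha, Charlie}: 509.
Adding Bravo: each user region re-picks its cheapest; new service cost 349, saving 160.
Extra fixed cost: 194. Net change = 194 − 160 = 34.
(Totals: 677 → 711.)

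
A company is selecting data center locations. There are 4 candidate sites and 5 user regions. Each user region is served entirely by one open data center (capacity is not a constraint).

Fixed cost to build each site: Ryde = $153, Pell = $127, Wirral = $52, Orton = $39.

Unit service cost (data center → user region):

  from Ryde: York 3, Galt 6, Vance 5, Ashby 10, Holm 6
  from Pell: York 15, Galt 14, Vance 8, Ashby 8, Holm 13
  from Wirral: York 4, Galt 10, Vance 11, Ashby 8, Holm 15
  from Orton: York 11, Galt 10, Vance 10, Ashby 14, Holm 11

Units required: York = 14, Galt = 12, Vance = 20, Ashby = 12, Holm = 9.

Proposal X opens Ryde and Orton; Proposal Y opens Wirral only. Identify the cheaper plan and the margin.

Proposal X: {Ryde, Orton}: York→Ryde 3·14=42, Galt→Ryde 6·12=72, Vance→Ryde 5·20=100, Ashby→Ryde 10·12=120, Holm→Ryde 6·9=54. Service 388; fixed 192; total 580.
Proposal Y: {Wirral}: York→Wirral 4·14=56, Galt→Wirral 10·12=120, Vance→Wirral 11·20=220, Ashby→Wirral 8·12=96, Holm→Wirral 15·9=135. Service 627; fixed 52; total 679.
Difference: |580 − 679| = 99.

Proposal X is cheaper by 99.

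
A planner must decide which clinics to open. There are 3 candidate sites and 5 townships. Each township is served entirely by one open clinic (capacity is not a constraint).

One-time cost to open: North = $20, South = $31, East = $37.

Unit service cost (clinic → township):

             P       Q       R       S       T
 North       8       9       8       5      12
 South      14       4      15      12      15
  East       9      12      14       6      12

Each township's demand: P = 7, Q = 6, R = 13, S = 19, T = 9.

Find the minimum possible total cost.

Minimum total cost: 437

For any fixed open set, each township goes to its cheapest open site; total = fixed + service.
{North}: P→North 8·7=56, Q→North 9·6=54, R→North 8·13=104, S→North 5·19=95, T→North 12·9=108. Service 417; fixed 20; total 437.
{North, South}: service 387 + fixed 51 = 438
{North, East}: P→North 8·7=56, Q→North 9·6=54, R→North 8·13=104, S→North 5·19=95, T→North 12·9=108. Service 417; fixed 57; total 474.
{North, South, East}: P→North 8·7=56, Q→South 4·6=24, R→North 8·13=104, S→North 5·19=95, T→North 12·9=108. Service 387; fixed 88; total 475.
No other subset beats 437.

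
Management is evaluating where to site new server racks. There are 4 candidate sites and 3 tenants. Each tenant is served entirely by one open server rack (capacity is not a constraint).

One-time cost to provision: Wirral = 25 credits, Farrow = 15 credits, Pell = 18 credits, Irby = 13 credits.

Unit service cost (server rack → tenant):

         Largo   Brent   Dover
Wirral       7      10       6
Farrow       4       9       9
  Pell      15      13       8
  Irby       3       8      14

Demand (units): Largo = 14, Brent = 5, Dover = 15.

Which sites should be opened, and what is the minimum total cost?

Open Wirral and Irby; minimum total cost 210.

For any fixed open set, each tenant goes to its cheapest open site; total = fixed + service.
{Wirral, Irby}: Largo→Irby 3·14=42, Brent→Irby 8·5=40, Dover→Wirral 6·15=90. Service 172; fixed 38; total 210.
{Wirral, Farrow, Irby}: Largo→Irby 3·14=42, Brent→Irby 8·5=40, Dover→Wirral 6·15=90. Service 172; fixed 53; total 225.
{Wirral, Pell, Irby}: service 172 + fixed 56 = 228
{Wirral, Farrow, Pell, Irby}: Largo→Irby 3·14=42, Brent→Irby 8·5=40, Dover→Wirral 6·15=90. Service 172; fixed 71; total 243.
No other subset beats 210.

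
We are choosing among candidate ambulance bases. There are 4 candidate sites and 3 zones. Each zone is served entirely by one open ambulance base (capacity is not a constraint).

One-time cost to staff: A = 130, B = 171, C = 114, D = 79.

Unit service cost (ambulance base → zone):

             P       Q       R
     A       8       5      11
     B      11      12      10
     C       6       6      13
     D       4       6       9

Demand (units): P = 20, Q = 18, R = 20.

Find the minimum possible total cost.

Minimum total cost: 447

For any fixed open set, each zone goes to its cheapest open site; total = fixed + service.
{D}: P→D 4·20=80, Q→D 6·18=108, R→D 9·20=180. Service 368; fixed 79; total 447.
{A, D}: service 350 + fixed 209 = 559
{C, D}: service 368 + fixed 193 = 561
{A, B, C, D}: P→D 4·20=80, Q→A 5·18=90, R→D 9·20=180. Service 350; fixed 494; total 844.
(All 15 nonempty subsets were checked; D only is lowest.)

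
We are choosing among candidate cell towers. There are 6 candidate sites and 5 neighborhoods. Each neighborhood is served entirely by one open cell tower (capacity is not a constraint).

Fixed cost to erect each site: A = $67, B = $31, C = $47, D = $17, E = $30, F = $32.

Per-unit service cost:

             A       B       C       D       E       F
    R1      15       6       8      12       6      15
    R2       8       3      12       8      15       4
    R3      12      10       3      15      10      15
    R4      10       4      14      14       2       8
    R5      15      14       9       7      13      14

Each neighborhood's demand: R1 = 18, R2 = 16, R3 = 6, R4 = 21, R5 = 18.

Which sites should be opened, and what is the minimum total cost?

Open B, D and E; minimum total cost 462.

For any fixed open set, each neighborhood goes to its cheapest open site; total = fixed + service.
{B, D, E}: R1→B 6·18=108, R2→B 3·16=48, R3→B 10·6=60, R4→E 2·21=42, R5→D 7·18=126. Service 384; fixed 78; total 462.
{B, C, D, E}: service 342 + fixed 125 = 467
{B, D}: service 426 + fixed 48 = 474
{A, B, C, D, E, F}: R1→B 6·18=108, R2→B 3·16=48, R3→C 3·6=18, R4→E 2·21=42, R5→D 7·18=126. Service 342; fixed 224; total 566.
No other subset beats 462.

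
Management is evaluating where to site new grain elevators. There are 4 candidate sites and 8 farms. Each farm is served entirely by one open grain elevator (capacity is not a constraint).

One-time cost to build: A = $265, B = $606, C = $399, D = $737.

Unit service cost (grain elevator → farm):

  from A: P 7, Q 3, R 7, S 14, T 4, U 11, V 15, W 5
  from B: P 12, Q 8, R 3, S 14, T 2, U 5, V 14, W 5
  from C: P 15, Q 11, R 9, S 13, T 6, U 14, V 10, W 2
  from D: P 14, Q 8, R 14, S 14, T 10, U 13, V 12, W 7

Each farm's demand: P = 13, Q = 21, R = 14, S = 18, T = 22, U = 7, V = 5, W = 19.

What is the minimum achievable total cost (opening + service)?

For any fixed open set, each farm goes to its cheapest open site; total = fixed + service.
{A}: P→A 7·13=91, Q→A 3·21=63, R→A 7·14=98, S→A 14·18=252, T→A 4·22=88, U→A 11·7=77, V→A 15·5=75, W→A 5·19=95. Service 839; fixed 265; total 1104.
{A, C}: service 739 + fixed 664 = 1403
{B}: service 862 + fixed 606 = 1468
{A, B, C, D}: service 597 + fixed 2007 = 2604
No other subset beats 1104.

Minimum total cost: 1104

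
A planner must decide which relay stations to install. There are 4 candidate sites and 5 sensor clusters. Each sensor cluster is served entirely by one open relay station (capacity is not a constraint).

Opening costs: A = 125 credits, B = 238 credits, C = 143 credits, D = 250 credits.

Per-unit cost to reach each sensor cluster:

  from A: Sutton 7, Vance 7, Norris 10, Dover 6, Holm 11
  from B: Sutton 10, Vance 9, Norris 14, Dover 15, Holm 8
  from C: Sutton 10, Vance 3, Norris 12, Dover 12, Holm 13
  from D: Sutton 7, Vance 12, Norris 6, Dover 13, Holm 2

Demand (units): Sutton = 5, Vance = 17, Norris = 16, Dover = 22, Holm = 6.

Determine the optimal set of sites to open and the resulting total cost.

Open A only; minimum total cost 637.

For any fixed open set, each sensor cluster goes to its cheapest open site; total = fixed + service.
{A}: Sutton→A 7·5=35, Vance→A 7·17=119, Norris→A 10·16=160, Dover→A 6·22=132, Holm→A 11·6=66. Service 512; fixed 125; total 637.
{A, C}: service 444 + fixed 268 = 712
{A, D}: service 394 + fixed 375 = 769
{A, B, C, D}: service 326 + fixed 756 = 1082
No other subset beats 637.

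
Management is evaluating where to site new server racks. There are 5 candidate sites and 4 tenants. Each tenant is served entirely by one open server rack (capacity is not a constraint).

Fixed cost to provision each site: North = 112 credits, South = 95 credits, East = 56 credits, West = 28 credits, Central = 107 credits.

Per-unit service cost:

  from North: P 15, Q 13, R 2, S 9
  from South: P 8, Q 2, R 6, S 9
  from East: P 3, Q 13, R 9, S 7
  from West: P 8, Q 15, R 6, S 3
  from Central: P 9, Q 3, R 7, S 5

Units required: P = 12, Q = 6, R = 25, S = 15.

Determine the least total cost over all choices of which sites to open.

For any fixed open set, each tenant goes to its cheapest open site; total = fixed + service.
{East, West}: P→East 3·12=36, Q→East 13·6=78, R→West 6·25=150, S→West 3·15=45. Service 309; fixed 84; total 393.
{North, East, West}: service 209 + fixed 196 = 405
{North, West}: service 269 + fixed 140 = 409
{North, South, East, West, Central}: P→East 3·12=36, Q→South 2·6=12, R→North 2·25=50, S→West 3·15=45. Service 143; fixed 398; total 541.
No other subset beats 393.

Minimum total cost: 393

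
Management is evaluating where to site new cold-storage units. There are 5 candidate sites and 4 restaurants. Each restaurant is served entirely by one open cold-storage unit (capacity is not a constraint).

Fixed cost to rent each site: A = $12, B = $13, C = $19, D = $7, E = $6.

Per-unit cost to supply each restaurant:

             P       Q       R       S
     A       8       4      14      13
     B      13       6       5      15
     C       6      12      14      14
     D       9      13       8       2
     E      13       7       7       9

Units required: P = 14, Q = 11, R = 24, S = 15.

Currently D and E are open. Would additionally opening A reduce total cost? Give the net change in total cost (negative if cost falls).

Current service cost with {D, E}: 401.
Adding A: each restaurant re-picks its cheapest; new service cost 354, saving 47.
Extra fixed cost: 12. Net change = 12 − 47 = -35.
(Totals: 414 → 379.)

Yes — net change −35 (cost falls by 35).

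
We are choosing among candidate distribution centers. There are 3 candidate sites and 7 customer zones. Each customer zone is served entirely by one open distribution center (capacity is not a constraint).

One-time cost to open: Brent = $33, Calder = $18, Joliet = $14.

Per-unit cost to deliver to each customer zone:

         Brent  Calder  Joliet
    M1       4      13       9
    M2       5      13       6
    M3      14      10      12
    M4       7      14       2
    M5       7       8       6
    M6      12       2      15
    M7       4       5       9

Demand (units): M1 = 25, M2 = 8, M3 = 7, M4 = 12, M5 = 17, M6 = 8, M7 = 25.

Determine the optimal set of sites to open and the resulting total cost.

Open Brent, Calder and Joliet; minimum total cost 517.

For any fixed open set, each customer zone goes to its cheapest open site; total = fixed + service.
{Brent, Calder, Joliet}: M1→Brent 4·25=100, M2→Brent 5·8=40, M3→Calder 10·7=70, M4→Joliet 2·12=24, M5→Joliet 6·17=102, M6→Calder 2·8=16, M7→Brent 4·25=100. Service 452; fixed 65; total 517.
{Brent, Calder}: service 529 + fixed 51 = 580
{Brent, Joliet}: service 546 + fixed 47 = 593
{Joliet}: service 828 + fixed 14 = 842
No other subset beats 517.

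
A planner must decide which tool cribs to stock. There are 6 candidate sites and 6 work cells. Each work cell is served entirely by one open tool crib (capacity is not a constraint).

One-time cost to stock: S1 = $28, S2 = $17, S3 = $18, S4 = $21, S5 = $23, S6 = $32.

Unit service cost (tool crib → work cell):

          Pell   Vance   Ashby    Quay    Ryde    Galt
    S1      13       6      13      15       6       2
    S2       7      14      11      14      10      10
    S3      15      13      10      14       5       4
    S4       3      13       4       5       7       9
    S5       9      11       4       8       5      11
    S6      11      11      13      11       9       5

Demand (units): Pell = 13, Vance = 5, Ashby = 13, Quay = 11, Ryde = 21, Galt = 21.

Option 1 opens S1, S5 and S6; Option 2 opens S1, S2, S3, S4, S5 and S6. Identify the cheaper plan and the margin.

Option 1: {S1, S5, S6}: Pell→S5 9·13=117, Vance→S1 6·5=30, Ashby→S5 4·13=52, Quay→S5 8·11=88, Ryde→S5 5·21=105, Galt→S1 2·21=42. Service 434; fixed 83; total 517.
Option 2: {S1, S2, S3, S4, S5, S6}: Pell→S4 3·13=39, Vance→S1 6·5=30, Ashby→S4 4·13=52, Quay→S4 5·11=55, Ryde→S3 5·21=105, Galt→S1 2·21=42. Service 323; fixed 139; total 462.
Difference: |517 − 462| = 55.

Option 2 is cheaper by 55.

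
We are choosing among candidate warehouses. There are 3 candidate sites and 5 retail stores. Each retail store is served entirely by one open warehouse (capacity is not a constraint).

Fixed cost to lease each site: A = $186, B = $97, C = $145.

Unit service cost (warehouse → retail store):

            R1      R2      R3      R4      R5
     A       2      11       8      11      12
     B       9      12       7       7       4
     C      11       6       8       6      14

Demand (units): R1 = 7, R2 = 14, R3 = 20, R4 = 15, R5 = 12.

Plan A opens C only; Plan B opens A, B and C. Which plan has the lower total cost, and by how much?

Plan A: {C}: R1→C 11·7=77, R2→C 6·14=84, R3→C 8·20=160, R4→C 6·15=90, R5→C 14·12=168. Service 579; fixed 145; total 724.
Plan B: {A, B, C}: R1→A 2·7=14, R2→C 6·14=84, R3→B 7·20=140, R4→C 6·15=90, R5→B 4·12=48. Service 376; fixed 428; total 804.
Difference: |724 − 804| = 80.

Plan A is cheaper by 80.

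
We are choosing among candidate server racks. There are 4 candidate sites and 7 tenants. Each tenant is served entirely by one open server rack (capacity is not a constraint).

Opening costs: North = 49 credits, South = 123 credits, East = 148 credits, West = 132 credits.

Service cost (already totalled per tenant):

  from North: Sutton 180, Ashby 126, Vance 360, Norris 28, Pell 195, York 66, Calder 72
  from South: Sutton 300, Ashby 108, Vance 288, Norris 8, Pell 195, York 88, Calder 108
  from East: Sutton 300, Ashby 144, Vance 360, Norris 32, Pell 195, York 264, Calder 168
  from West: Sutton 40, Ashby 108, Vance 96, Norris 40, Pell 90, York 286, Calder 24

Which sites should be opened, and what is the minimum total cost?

For any fixed open set, each tenant goes to its cheapest open site; total = fixed + service.
{North, West}: Sutton→West 40, Ashby→West 108, Vance→West 96, Norris→North 28, Pell→West 90, York→North 66, Calder→West 24. Service 452; fixed 181; total 633.
{South, West}: service 454 + fixed 255 = 709
{North, South, West}: service 432 + fixed 304 = 736
{North, South, East, West}: service 432 + fixed 452 = 884
(All 15 nonempty subsets were checked; North and West is lowest.)

Open North and West; minimum total cost 633.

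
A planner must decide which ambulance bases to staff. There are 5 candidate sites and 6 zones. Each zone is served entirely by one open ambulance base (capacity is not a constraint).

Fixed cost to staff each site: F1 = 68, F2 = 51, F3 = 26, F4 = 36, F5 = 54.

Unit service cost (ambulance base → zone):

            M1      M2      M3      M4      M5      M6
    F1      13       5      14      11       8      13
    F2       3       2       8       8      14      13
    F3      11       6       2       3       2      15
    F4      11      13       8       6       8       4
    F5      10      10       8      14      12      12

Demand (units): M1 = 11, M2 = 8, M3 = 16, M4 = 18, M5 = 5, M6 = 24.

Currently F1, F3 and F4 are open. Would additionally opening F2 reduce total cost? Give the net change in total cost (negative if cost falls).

Current service cost with {F1, F3, F4}: 353.
Adding F2: each zone re-picks its cheapest; new service cost 241, saving 112.
Extra fixed cost: 51. Net change = 51 − 112 = -61.
(Totals: 483 → 422.)

Yes — net change −61 (cost falls by 61).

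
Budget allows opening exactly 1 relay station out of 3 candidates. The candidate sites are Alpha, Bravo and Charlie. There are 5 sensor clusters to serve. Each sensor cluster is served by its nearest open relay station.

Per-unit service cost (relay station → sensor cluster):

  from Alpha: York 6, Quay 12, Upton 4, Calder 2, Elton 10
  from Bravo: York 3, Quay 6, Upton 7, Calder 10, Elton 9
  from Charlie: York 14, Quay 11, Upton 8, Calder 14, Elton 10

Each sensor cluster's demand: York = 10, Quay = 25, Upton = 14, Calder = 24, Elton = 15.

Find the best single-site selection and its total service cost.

With exactly 1 open, each sensor cluster uses its cheapest among the chosen.
{Alpha}: York→Alpha 6·10=60, Quay→Alpha 12·25=300, Upton→Alpha 4·14=56, Calder→Alpha 2·24=48, Elton→Alpha 10·15=150. Service cost 614.
{Bravo}: service cost 653
{Charlie}: service cost 1013
Among all 3 size-1 choices, {Alpha} is lowest.

Choose Alpha only; total service cost 614.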